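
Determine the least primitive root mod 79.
g = 3. Powers: [3, 9, 27, 2, 6, 18, 54, ...] generates all 78 non-zero residues.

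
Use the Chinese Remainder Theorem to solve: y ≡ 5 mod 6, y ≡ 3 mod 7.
M = 6 × 7 = 42. M₁ = 7, y₁ ≡ 1 mod 6. M₂ = 6, y₂ ≡ 6 mod 7. y = 5×7×1 + 3×6×6 ≡ 17 mod 42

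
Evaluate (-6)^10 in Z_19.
By repeated squaring mod 19: (-6)^{1}≡13, (-6)^{2}≡17, (-6)^{4}≡4, (-6)^{8}≡16. Then (-6)^{10} = (-6)^{8+2} ≡ 16 × 17 ≡ 6 mod 19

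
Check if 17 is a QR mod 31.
By Euler's criterion: 17^{15} ≡ 30 (mod 31). Since this equals -1 (≡ 30), 17 is not a QR.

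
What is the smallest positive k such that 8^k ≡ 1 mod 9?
Powers of 8 mod 9: 8^1≡8, 8^2≡1. So the order of 8 is 2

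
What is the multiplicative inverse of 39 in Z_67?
Since 67 is prime, by Fermat 39^(-1) ≡ 39^{65} ≡ 55 mod 67. Verify: 39 × 55 = 2145 ≡ 1 mod 67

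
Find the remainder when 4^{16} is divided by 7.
By Fermat: 4^{6} ≡ 1 mod 7. 16 = 2×6 + 4. So 4^{16} ≡ 4^{4} ≡ 4 mod 7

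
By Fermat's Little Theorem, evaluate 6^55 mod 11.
By Fermat: 6^{10} ≡ 1 (mod 11). 55 = 5×10 + 5. So 6^{55} ≡ 6^{5} ≡ 10 (mod 11)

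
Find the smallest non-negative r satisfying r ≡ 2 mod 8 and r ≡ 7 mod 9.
M = 8 × 9 = 72. M₁ = 9, y₁ ≡ 1 mod 8. M₂ = 8, y₂ ≡ 8 mod 9. r = 2×9×1 + 7×8×8 ≡ 34 mod 72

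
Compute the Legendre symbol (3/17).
(3/17) = 3^{8} mod 17 = -1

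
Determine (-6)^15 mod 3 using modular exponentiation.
By repeated squaring (mod 3): (-6)^{1}≡0, (-6)^{2}≡0, (-6)^{4}≡0, (-6)^{8}≡0. Then (-6)^{15} = (-6)^{8+4+2+1} ≡ 0 × 0 × 0 × 0 ≡ 0 (mod 3)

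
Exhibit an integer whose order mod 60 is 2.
29 has order 2 mod 60 since 29^{2} ≡ 1 mod 60 and no smaller power works.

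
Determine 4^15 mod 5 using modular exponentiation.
Using Fermat: 4^{4} ≡ 1 (mod 5). 15 ≡ 3 (mod 4). So 4^{15} ≡ 4^{3} ≡ 4 (mod 5)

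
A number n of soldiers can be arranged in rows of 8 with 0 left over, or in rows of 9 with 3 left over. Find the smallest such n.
M = 8 × 9 = 72. M₁ = 9, y₁ ≡ 1 (mod 8). M₂ = 8, y₂ ≡ 8 (mod 9). n = 0×9×1 + 3×8×8 ≡ 48 (mod 72)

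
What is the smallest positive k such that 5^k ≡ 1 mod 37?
Powers of 5 mod 37: 5^1≡5, 5^2≡25, 5^3≡14, 5^4≡33, 5^5≡17, 5^6≡11, 5^7≡18, 5^8≡16, 5^9≡6, 5^10≡30, 5^11≡2, 5^12≡10, 5^13≡13, 5^14≡28, 5^15≡29, 5^16≡34, 5^17≡22, 5^18≡36, 5^19≡32, 5^20≡12, 5^21≡23, 5^22≡4, 5^23≡20, 5^24≡26, 5^25≡19, 5^26≡21, 5^27≡31, 5^28≡7, 5^29≡35, 5^30≡27, 5^31≡24, 5^32≡9, 5^33≡8, 5^34≡3, 5^35≡15, 5^36≡1. Order = 36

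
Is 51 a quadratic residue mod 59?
By Euler's criterion: 51^{29} ≡ 1 mod 59. Since this equals 1, 51 is a QR.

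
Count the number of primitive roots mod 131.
A prime p has φ(p-1) primitive roots; here φ(130) = 48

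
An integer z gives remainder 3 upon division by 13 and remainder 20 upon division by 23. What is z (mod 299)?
M = 13 × 23 = 299. M₁ = 23, y₁ ≡ 4 (mod 13). M₂ = 13, y₂ ≡ 16 (mod 23). z = 3×23×4 + 20×13×16 ≡ 250 (mod 299)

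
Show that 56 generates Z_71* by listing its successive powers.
56^1, 56^2, ..., 56^{70} mod 71: [56, 12, 33, 2, 41, 24, 66, 4, 11, 48, 61, 8, 22, 25, 51, 16, 44, 50, 31, 32, 17, 29, 62, 64, 34, 58, 53, 57, 68, 45, 35, 43, 65, 19, 70, 15, 59, 38, 69, 30, 47, 5, 67, 60, 23, 10, 63, 49, 46, 20, 55, 27, 21, 40, 39, 54, 42, 9, 7, 37, 13, 18, 14, 3, 26, 36, 28, 6, 52, 1]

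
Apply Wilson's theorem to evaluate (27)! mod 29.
(28)! = (27)! × (28) ≡ -1 (mod 29). So (27)! ≡ -1 × (28)^(-1) ≡ (-1)×(-1) = 1 (mod 29)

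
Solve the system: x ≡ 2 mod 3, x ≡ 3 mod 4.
M = 3 × 4 = 12. M₁ = 4, y₁ ≡ 1 mod 3. M₂ = 3, y₂ ≡ 3 mod 4. x = 2×4×1 + 3×3×3 ≡ 11 mod 12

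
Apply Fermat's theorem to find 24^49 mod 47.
By Fermat: 24^{46} ≡ 1 mod 47. So 24^{49} = 24^{46} · 24^{3} ≡ 24^{3} ≡ 6 mod 47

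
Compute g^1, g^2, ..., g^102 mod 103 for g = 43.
43^1, 43^2, ..., 43^{102} mod 103: [43, 98, 94, 25, 45, 81, 84, 7, 95, 68, 40, 72, 6, 52, 73, 49, 47, 64, 74, 92, 42, 55, 99, 34, 20, 36, 3, 26, 88, 76, 75, 32, 37, 46, 21, 79, 101, 17, 10, 18, 53, 13, 44, 38, 89, 16, 70, 23, 62, 91, 102, 60, 5, 9, 78, 58, 22, 19, 96, 8, 35, 63, 31, 97, 51, 30, 54, 56, 39, 29, 11, 61, 48, 4, 69, 83, 67, 100, 77, 15, 27, 28, 71, 66, 57, 82, 24, 2, 86, 93, 85, 50, 90, 59, 65, 14, 87, 33, 80, 41, 12, 1]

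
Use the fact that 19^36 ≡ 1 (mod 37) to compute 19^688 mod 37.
By Fermat: 19^{36} ≡ 1 (mod 37). 688 ≡ 4 (mod 36). So 19^{688} ≡ 19^{4} ≡ 7 (mod 37)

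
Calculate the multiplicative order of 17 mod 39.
Powers of 17 mod 39: 17^1≡17, 17^2≡16, 17^3≡38, 17^4≡22, 17^5≡23, 17^6≡1. So the order of 17 is 6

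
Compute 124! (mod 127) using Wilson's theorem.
(126)! = (124)! × (125) × (126) ≡ -1 (mod 127). So (124)! ≡ -1 × [(126)(125)]^(-1) ≡ 63 (mod 127)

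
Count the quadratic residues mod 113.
The squaring map on Z_113* is 2-to-1, so there are (112)/2 = 56 QRs.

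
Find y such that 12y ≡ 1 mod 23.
Since 23 is prime, by Fermat 12^(-1) ≡ 12^{21} ≡ 2 mod 23. Verify: 12 × 2 = 24 ≡ 1 mod 23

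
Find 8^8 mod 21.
By repeated squaring mod 21: 8^{1}≡8, 8^{2}≡1, 8^{4}≡1, 8^{8}≡1. So 8^{8} ≡ 1 mod 21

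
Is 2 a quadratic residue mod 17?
By Euler's criterion: 2^{8} ≡ 1 (mod 17). Since this equals 1, 2 is a QR.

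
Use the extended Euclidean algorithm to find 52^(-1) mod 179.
Extended GCD: 52(31) + 179(-9) = 1. So 52^(-1) ≡ 31 mod 179. Verify: 52 × 31 = 1612 ≡ 1 mod 179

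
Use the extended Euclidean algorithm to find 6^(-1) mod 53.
Extended GCD: 6(9) + 53(-1) = 1. So 6^(-1) ≡ 9 mod 53. Verify: 6 × 9 = 54 ≡ 1 mod 53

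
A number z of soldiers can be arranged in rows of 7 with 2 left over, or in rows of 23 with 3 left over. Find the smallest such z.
M = 7 × 23 = 161. M₁ = 23, y₁ ≡ 4 (mod 7). M₂ = 7, y₂ ≡ 10 (mod 23). z = 2×23×4 + 3×7×10 ≡ 72 (mod 161)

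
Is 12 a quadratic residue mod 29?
By Euler's criterion: 12^{14} ≡ 28 mod 29. Since this equals -1 (≡ 28), 12 is not a QR.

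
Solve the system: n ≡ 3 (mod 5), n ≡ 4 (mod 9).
M = 5 × 9 = 45. M₁ = 9, y₁ ≡ 4 (mod 5). M₂ = 5, y₂ ≡ 2 (mod 9). n = 3×9×4 + 4×5×2 ≡ 13 (mod 45)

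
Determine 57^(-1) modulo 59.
Since 59 is prime, by Fermat 57^(-1) ≡ 57^{57} ≡ 29 mod 59. Verify: 57 × 29 = 1653 ≡ 1 mod 59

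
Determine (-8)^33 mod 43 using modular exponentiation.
By repeated squaring (mod 43): (-8)^{1}≡35, (-8)^{2}≡21, (-8)^{4}≡11, (-8)^{8}≡35, (-8)^{16}≡21, (-8)^{32}≡11. Then (-8)^{33} = (-8)^{32+1} ≡ 11 × 35 ≡ 41 (mod 43)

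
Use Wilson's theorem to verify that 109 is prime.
(108)! mod 109 = 108. Since this equals -1 mod 109, Wilson confirms 109 is prime.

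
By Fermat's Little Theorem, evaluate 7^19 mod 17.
By Fermat: 7^{16} ≡ 1 mod 17. So 7^{19} = 7^{16} · 7^{3} ≡ 7^{3} ≡ 3 mod 17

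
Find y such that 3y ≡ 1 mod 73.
Since 73 is prime, by Fermat 3^(-1) ≡ 3^{71} ≡ 49 mod 73. Verify: 3 × 49 = 147 ≡ 1 mod 73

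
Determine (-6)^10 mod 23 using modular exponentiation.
By repeated squaring (mod 23): (-6)^{1}≡17, (-6)^{2}≡13, (-6)^{4}≡8, (-6)^{8}≡18. Then (-6)^{10} = (-6)^{8+2} ≡ 18 × 13 ≡ 4 (mod 23)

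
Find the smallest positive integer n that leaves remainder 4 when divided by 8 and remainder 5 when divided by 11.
M = 8 × 11 = 88. M₁ = 11, y₁ ≡ 3 mod 8. M₂ = 8, y₂ ≡ 7 mod 11. n = 4×11×3 + 5×8×7 ≡ 60 mod 88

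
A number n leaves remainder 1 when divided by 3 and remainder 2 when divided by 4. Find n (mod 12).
M = 3 × 4 = 12. M₁ = 4, y₁ ≡ 1 (mod 3). M₂ = 3, y₂ ≡ 3 (mod 4). n = 1×4×1 + 2×3×3 ≡ 10 (mod 12)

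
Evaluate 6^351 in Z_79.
Using Fermat: 6^{78} ≡ 1 (mod 79). 351 ≡ 39 (mod 78). So 6^{351} ≡ 6^{39} ≡ 78 (mod 79)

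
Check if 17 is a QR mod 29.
By Euler's criterion: 17^{14} ≡ 28 mod 29. Since this equals -1 (≡ 28), 17 is not a QR.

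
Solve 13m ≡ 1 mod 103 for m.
Since 103 is prime, by Fermat 13^(-1) ≡ 13^{101} ≡ 8 mod 103. Verify: 13 × 8 = 104 ≡ 1 mod 103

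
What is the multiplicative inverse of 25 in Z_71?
Since 71 is prime, by Fermat 25^(-1) ≡ 25^{69} ≡ 54 mod 71. Verify: 25 × 54 = 1350 ≡ 1 mod 71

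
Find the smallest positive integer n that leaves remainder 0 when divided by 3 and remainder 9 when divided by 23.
M = 3 × 23 = 69. M₁ = 23, y₁ ≡ 2 (mod 3). M₂ = 3, y₂ ≡ 8 (mod 23). n = 0×23×2 + 9×3×8 ≡ 9 (mod 69)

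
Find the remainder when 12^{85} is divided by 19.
By Fermat: 12^{18} ≡ 1 (mod 19). 85 = 4×18 + 13. So 12^{85} ≡ 12^{13} ≡ 12 (mod 19)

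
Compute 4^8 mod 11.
By repeated squaring mod 11: 4^{1}≡4, 4^{2}≡5, 4^{4}≡3, 4^{8}≡9. So 4^{8} ≡ 9 mod 11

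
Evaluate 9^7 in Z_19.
By repeated squaring (mod 19): 9^{1}≡9, 9^{2}≡5, 9^{4}≡6. Then 9^{7} = 9^{4+2+1} ≡ 6 × 5 × 9 ≡ 4 (mod 19)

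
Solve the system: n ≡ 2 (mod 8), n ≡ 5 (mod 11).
M = 8 × 11 = 88. M₁ = 11, y₁ ≡ 3 (mod 8). M₂ = 8, y₂ ≡ 7 (mod 11). n = 2×11×3 + 5×8×7 ≡ 82 (mod 88)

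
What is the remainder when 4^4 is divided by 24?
4^{4} = 256 ≡ 16 (mod 24)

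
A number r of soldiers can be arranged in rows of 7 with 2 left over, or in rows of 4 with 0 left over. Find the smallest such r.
M = 7 × 4 = 28. M₁ = 4, y₁ ≡ 2 mod 7. M₂ = 7, y₂ ≡ 3 mod 4. r = 2×4×2 + 0×7×3 ≡ 16 mod 28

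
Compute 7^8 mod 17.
By repeated squaring mod 17: 7^{1}≡7, 7^{2}≡15, 7^{4}≡4, 7^{8}≡16. So 7^{8} ≡ 16 mod 17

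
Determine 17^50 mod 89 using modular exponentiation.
By repeated squaring (mod 89): 17^{1}≡17, 17^{2}≡22, 17^{4}≡39, 17^{8}≡8, 17^{16}≡64, 17^{32}≡2. Then 17^{50} = 17^{32+16+2} ≡ 2 × 64 × 22 ≡ 57 (mod 89)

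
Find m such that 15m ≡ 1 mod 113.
Since 113 is prime, by Fermat 15^(-1) ≡ 15^{111} ≡ 98 mod 113. Verify: 15 × 98 = 1470 ≡ 1 mod 113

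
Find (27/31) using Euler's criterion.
(27/31) = 27^{15} mod 31 = -1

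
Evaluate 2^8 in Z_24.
By repeated squaring mod 24: 2^{1}≡2, 2^{2}≡4, 2^{4}≡16, 2^{8}≡16. So 2^{8} ≡ 16 mod 24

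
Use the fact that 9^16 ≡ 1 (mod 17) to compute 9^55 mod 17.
By Fermat: 9^{16} ≡ 1 (mod 17). 55 = 3×16 + 7. So 9^{55} ≡ 9^{7} ≡ 2 (mod 17)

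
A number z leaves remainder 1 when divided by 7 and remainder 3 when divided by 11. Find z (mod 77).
M = 7 × 11 = 77. M₁ = 11, y₁ ≡ 2 (mod 7). M₂ = 7, y₂ ≡ 8 (mod 11). z = 1×11×2 + 3×7×8 ≡ 36 (mod 77)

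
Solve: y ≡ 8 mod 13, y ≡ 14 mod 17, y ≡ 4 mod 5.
M = 13 × 17 × 5 = 1105. M₁ = 85, y₁ ≡ 2 mod 13. M₂ = 65, y₂ ≡ 11 mod 17. M₃ = 221, y₃ ≡ 1 mod 5. y = 8×85×2 + 14×65×11 + 4×221×1 ≡ 99 mod 1105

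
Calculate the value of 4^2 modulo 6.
4^{2} = 16 ≡ 4 mod 6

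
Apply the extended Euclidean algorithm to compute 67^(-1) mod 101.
Extended GCD: 67(-3) + 101(2) = 1. So 67^(-1) ≡ -3 ≡ 98 (mod 101). Verify: 67 × 98 = 6566 ≡ 1 (mod 101)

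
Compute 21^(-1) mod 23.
Since 23 is prime, by Fermat 21^(-1) ≡ 21^{21} ≡ 11 mod 23. Verify: 21 × 11 = 231 ≡ 1 mod 23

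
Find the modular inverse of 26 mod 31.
Since 31 is prime, by Fermat 26^(-1) ≡ 26^{29} ≡ 6 mod 31. Verify: 26 × 6 = 156 ≡ 1 mod 31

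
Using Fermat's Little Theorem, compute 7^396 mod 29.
By Fermat: 7^{28} ≡ 1 (mod 29). 396 ≡ 4 (mod 28). So 7^{396} ≡ 7^{4} ≡ 23 (mod 29)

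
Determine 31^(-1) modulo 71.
Since 71 is prime, by Fermat 31^(-1) ≡ 31^{69} ≡ 55 (mod 71). Verify: 31 × 55 = 1705 ≡ 1 (mod 71)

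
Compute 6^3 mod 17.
6^{3} = 216 ≡ 12 mod 17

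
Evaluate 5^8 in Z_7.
Using Fermat: 5^{6} ≡ 1 (mod 7). 8 ≡ 2 (mod 6). So 5^{8} ≡ 5^{2} ≡ 4 (mod 7)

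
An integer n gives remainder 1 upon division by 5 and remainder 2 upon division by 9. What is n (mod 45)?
M = 5 × 9 = 45. M₁ = 9, y₁ ≡ 4 (mod 5). M₂ = 5, y₂ ≡ 2 (mod 9). n = 1×9×4 + 2×5×2 ≡ 11 (mod 45)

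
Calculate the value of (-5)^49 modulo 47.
Using Fermat: (-5)^{46} ≡ 1 (mod 47). 49 ≡ 3 (mod 46). So (-5)^{49} ≡ (-5)^{3} ≡ 16 (mod 47)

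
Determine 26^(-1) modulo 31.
Since 31 is prime, by Fermat 26^(-1) ≡ 26^{29} ≡ 6 mod 31. Verify: 26 × 6 = 156 ≡ 1 mod 31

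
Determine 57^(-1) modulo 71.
Since 71 is prime, by Fermat 57^(-1) ≡ 57^{69} ≡ 5 (mod 71). Verify: 57 × 5 = 285 ≡ 1 (mod 71)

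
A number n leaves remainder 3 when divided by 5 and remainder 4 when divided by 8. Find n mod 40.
M = 5 × 8 = 40. M₁ = 8, y₁ ≡ 2 mod 5. M₂ = 5, y₂ ≡ 5 mod 8. n = 3×8×2 + 4×5×5 ≡ 28 mod 40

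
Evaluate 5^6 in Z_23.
By repeated squaring (mod 23): 5^{1}≡5, 5^{2}≡2, 5^{4}≡4. Then 5^{6} = 5^{4+2} ≡ 4 × 2 ≡ 8 (mod 23)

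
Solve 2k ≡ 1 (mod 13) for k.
Since 13 is prime, by Fermat 2^(-1) ≡ 2^{11} ≡ 7 (mod 13). Verify: 2 × 7 = 14 ≡ 1 (mod 13)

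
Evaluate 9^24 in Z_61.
By repeated squaring mod 61: 9^{1}≡9, 9^{2}≡20, 9^{4}≡34, 9^{8}≡58, 9^{16}≡9. Then 9^{24} = 9^{16+8} ≡ 9 × 58 ≡ 34 mod 61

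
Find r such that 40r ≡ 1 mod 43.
Since 43 is prime, by Fermat 40^(-1) ≡ 40^{41} ≡ 14 mod 43. Verify: 40 × 14 = 560 ≡ 1 mod 43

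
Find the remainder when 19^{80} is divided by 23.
By Fermat: 19^{22} ≡ 1 mod 23. 80 = 3×22 + 14. So 19^{80} ≡ 19^{14} ≡ 18 mod 23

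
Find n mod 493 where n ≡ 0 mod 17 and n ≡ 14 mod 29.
M = 17 × 29 = 493. M₁ = 29, y₁ ≡ 10 mod 17. M₂ = 17, y₂ ≡ 12 mod 29. n = 0×29×10 + 14×17×12 ≡ 391 mod 493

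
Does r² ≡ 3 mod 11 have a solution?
By Euler's criterion: 3^{5} ≡ 1 mod 11. Since this equals 1, 3 is a QR.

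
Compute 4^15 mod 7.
Using Fermat: 4^{6} ≡ 1 mod 7. 15 ≡ 3 mod 6. So 4^{15} ≡ 4^{3} ≡ 1 mod 7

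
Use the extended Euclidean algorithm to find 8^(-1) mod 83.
Extended GCD: 8(-31) + 83(3) = 1. So 8^(-1) ≡ -31 ≡ 52 (mod 83). Verify: 8 × 52 = 416 ≡ 1 (mod 83)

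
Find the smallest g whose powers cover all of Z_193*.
g = 5. For each prime q|192: 5^{96}≡192, 5^{64}≡84, none ≡ 1, so ord_193(5) = 192 and 5 is a primitive root.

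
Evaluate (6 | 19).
(6/19) = 6^{9} mod 19 = 1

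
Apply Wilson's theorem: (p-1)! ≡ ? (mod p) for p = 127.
By Wilson's theorem, (126)! ≡ -1 ≡ 126 mod 127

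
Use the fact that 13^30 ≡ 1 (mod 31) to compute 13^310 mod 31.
By Fermat: 13^{30} ≡ 1 (mod 31). 310 ≡ 10 (mod 30). So 13^{310} ≡ 13^{10} ≡ 5 (mod 31)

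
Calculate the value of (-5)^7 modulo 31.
By repeated squaring (mod 31): (-5)^{1}≡26, (-5)^{2}≡25, (-5)^{4}≡5. Then (-5)^{7} = (-5)^{4+2+1} ≡ 5 × 25 × 26 ≡ 26 (mod 31)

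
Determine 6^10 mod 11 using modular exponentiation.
Using Fermat: 6^{10} ≡ 1 mod 11. 10 ≡ 0 mod 10. So 6^{10} ≡ 6^{0} ≡ 1 mod 11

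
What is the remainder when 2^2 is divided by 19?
2^{2} = 4 ≡ 4 mod 19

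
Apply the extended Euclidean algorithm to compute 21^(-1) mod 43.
Extended GCD: 21(-2) + 43(1) = 1. So 21^(-1) ≡ -2 ≡ 41 mod 43. Verify: 21 × 41 = 861 ≡ 1 mod 43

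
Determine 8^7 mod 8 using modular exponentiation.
By repeated squaring (mod 8): 8^{1}≡0, 8^{2}≡0, 8^{4}≡0. Then 8^{7} = 8^{4+2+1} ≡ 0 × 0 × 0 ≡ 0 (mod 8)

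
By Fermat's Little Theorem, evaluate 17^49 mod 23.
By Fermat: 17^{22} ≡ 1 mod 23. 49 = 2×22 + 5. So 17^{49} ≡ 17^{5} ≡ 21 mod 23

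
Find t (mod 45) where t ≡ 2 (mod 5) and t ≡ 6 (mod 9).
M = 5 × 9 = 45. M₁ = 9, y₁ ≡ 4 (mod 5). M₂ = 5, y₂ ≡ 2 (mod 9). t = 2×9×4 + 6×5×2 ≡ 42 (mod 45)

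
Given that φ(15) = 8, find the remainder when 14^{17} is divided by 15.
By Euler: 14^{8} ≡ 1 mod 15 since gcd(14, 15) = 1. 17 = 2×8 + 1. So 14^{17} ≡ 14^{1} ≡ 14 mod 15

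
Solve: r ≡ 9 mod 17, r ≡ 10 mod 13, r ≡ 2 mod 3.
M = 17 × 13 × 3 = 663. M₁ = 39, y₁ ≡ 7 mod 17. M₂ = 51, y₂ ≡ 12 mod 13. M₃ = 221, y₃ ≡ 2 mod 3. r = 9×39×7 + 10×51×12 + 2×221×2 ≡ 179 mod 663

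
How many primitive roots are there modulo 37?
A prime p has φ(p-1) primitive roots; here φ(36) = 12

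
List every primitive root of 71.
There are φ(70) = 24 primitive roots mod 71: {7, 11, 13, 21, 22, 28, 31, 33, 35, 42, 44, 47, 52, 53, 55, 56, 59, 61, 62, 63, 65, 67, 68, 69}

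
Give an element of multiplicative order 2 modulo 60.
59 has order 2 mod 60 since 59^{2} ≡ 1 mod 60 and no smaller power works.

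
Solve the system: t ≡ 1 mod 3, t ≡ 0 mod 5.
M = 3 × 5 = 15. M₁ = 5, y₁ ≡ 2 mod 3. M₂ = 3, y₂ ≡ 2 mod 5. t = 1×5×2 + 0×3×2 ≡ 10 mod 15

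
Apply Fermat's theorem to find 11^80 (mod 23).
By Fermat: 11^{22} ≡ 1 (mod 23). 80 = 3×22 + 14. So 11^{80} ≡ 11^{14} ≡ 3 (mod 23)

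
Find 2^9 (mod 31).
By repeated squaring (mod 31): 2^{1}≡2, 2^{2}≡4, 2^{4}≡16, 2^{8}≡8. Then 2^{9} = 2^{8+1} ≡ 8 × 2 ≡ 16 (mod 31)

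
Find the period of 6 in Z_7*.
Powers of 6 mod 7: 6^1≡6, 6^2≡1. So the order of 6 is 2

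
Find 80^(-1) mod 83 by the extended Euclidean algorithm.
Extended GCD: 80(-28) + 83(27) = 1. So 80^(-1) ≡ -28 ≡ 55 mod 83. Verify: 80 × 55 = 4400 ≡ 1 mod 83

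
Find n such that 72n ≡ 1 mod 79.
Since 79 is prime, by Fermat 72^(-1) ≡ 72^{77} ≡ 45 mod 79. Verify: 72 × 45 = 3240 ≡ 1 mod 79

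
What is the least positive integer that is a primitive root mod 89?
g = 3. Powers: [3, 9, 27, 81, 65, 17, 51, 64, 14, 42, ...] generates all 88 non-zero residues.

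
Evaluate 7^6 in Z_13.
By repeated squaring mod 13: 7^{1}≡7, 7^{2}≡10, 7^{4}≡9. Then 7^{6} = 7^{4+2} ≡ 9 × 10 ≡ 12 mod 13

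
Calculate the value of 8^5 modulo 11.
By repeated squaring (mod 11): 8^{1}≡8, 8^{2}≡9, 8^{4}≡4. Then 8^{5} = 8^{4+1} ≡ 4 × 8 ≡ 10 (mod 11)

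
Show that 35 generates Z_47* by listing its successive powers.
35^1, 35^2, ..., 35^{46} mod 47: [35, 3, 11, 9, 33, 27, 5, 34, 15, 8, 45, 24, 41, 25, 29, 28, 40, 37, 26, 17, 31, 4, 46, 12, 44, 36, 38, 14, 20, 42, 13, 32, 39, 2, 23, 6, 22, 18, 19, 7, 10, 21, 30, 16, 43, 1]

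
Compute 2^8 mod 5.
Using Fermat: 2^{4} ≡ 1 mod 5. 8 ≡ 0 mod 4. So 2^{8} ≡ 2^{0} ≡ 1 mod 5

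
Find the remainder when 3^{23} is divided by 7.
By Fermat: 3^{6} ≡ 1 mod 7. 23 = 3×6 + 5. So 3^{23} ≡ 3^{5} ≡ 5 mod 7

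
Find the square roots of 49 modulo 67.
The square roots of 49 mod 67 are 60 and 7. Verify: 60² = 3600 ≡ 49 (mod 67)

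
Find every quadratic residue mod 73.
Quadratic residues modulo 73: {1, 2, 3, 4, 6, 8, 9, 12, 16, 18, 19, 23, 24, 25, 27, 32, 35, 36, 37, 38, 41, 46, 48, 49, 50, 54, 55, 57, 61, 64, 65, 67, 69, 70, 71, 72}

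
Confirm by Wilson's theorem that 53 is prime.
(52)! mod 53 = 52. Since this equals -1 mod 53, Wilson confirms 53 is prime.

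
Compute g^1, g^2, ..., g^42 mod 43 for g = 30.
30^1, 30^2, ..., 30^{42} mod 43: [30, 40, 39, 9, 12, 16, 7, 38, 22, 15, 20, 41, 26, 6, 8, 25, 19, 11, 29, 10, 42, 13, 3, 4, 34, 31, 27, 36, 5, 21, 28, 23, 2, 17, 37, 35, 18, 24, 32, 14, 33, 1]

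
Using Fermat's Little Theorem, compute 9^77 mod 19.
By Fermat: 9^{18} ≡ 1 mod 19. 77 = 4×18 + 5. So 9^{77} ≡ 9^{5} ≡ 16 mod 19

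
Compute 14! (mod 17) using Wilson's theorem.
(16)! = (14)! × (15) × (16) ≡ -1 (mod 17). So (14)! ≡ -1 × [(16)(15)]^(-1) ≡ 8 (mod 17)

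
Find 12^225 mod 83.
Using Fermat: 12^{82} ≡ 1 mod 83. 225 ≡ 61 mod 82. So 12^{225} ≡ 12^{61} ≡ 16 mod 83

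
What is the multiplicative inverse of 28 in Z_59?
Since 59 is prime, by Fermat 28^(-1) ≡ 28^{57} ≡ 19 mod 59. Verify: 28 × 19 = 532 ≡ 1 mod 59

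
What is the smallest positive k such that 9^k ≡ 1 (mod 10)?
Powers of 9 mod 10: 9^1≡9, 9^2≡1. ord_10(9) = 2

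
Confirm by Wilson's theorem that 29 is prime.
(28)! mod 29 = 28. Since this equals -1 mod 29, Wilson confirms 29 is prime.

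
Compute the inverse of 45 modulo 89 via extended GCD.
Extended GCD: 45(2) + 89(-1) = 1. So 45^(-1) ≡ 2 mod 89. Verify: 45 × 2 = 90 ≡ 1 mod 89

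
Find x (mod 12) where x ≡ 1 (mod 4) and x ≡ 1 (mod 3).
M = 4 × 3 = 12. M₁ = 3, y₁ ≡ 3 (mod 4). M₂ = 4, y₂ ≡ 1 (mod 3). x = 1×3×3 + 1×4×1 ≡ 1 (mod 12)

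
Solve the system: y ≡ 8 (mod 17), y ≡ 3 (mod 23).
M = 17 × 23 = 391. M₁ = 23, y₁ ≡ 3 (mod 17). M₂ = 17, y₂ ≡ 19 (mod 23). y = 8×23×3 + 3×17×19 ≡ 348 (mod 391)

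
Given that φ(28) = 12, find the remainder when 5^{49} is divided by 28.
By Euler: 5^{12} ≡ 1 (mod 28) since gcd(5, 28) = 1. 49 = 4×12 + 1. So 5^{49} ≡ 5^{1} ≡ 5 (mod 28)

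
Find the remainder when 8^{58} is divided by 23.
By Fermat: 8^{22} ≡ 1 (mod 23). 58 = 2×22 + 14. So 8^{58} ≡ 8^{14} ≡ 6 (mod 23)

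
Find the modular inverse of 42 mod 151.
Since 151 is prime, by Fermat 42^(-1) ≡ 42^{149} ≡ 18 (mod 151). Verify: 42 × 18 = 756 ≡ 1 (mod 151)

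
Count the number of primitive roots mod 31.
Number of primitive roots mod 31 = φ(p-1) = φ(30) = 8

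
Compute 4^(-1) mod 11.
Since 11 is prime, by Fermat 4^(-1) ≡ 4^{9} ≡ 3 mod 11. Verify: 4 × 3 = 12 ≡ 1 mod 11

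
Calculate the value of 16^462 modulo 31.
Using Fermat: 16^{30} ≡ 1 mod 31. 462 ≡ 12 mod 30. So 16^{462} ≡ 16^{12} ≡ 8 mod 31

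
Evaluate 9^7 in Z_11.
By repeated squaring (mod 11): 9^{1}≡9, 9^{2}≡4, 9^{4}≡5. Then 9^{7} = 9^{4+2+1} ≡ 5 × 4 × 9 ≡ 4 (mod 11)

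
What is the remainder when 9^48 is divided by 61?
By repeated squaring mod 61: 9^{1}≡9, 9^{2}≡20, 9^{4}≡34, 9^{8}≡58, 9^{16}≡9, 9^{32}≡20. Then 9^{48} = 9^{32+16} ≡ 20 × 9 ≡ 58 mod 61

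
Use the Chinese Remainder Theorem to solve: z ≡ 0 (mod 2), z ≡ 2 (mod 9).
M = 2 × 9 = 18. M₁ = 9, y₁ ≡ 1 (mod 2). M₂ = 2, y₂ ≡ 5 (mod 9). z = 0×9×1 + 2×2×5 ≡ 2 (mod 18)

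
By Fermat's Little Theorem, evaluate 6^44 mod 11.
By Fermat: 6^{10} ≡ 1 mod 11. 44 = 4×10 + 4. So 6^{44} ≡ 6^{4} ≡ 9 mod 11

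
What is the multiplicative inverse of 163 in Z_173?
Since 173 is prime, by Fermat 163^(-1) ≡ 163^{171} ≡ 121 (mod 173). Verify: 163 × 121 = 19723 ≡ 1 (mod 173)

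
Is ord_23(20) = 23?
Powers of 20 mod 23: 20^1≡20, 20^2≡9, 20^3≡19, 20^4≡12, 20^5≡10, 20^6≡16, 20^7≡21, 20^8≡6, 20^9≡5, 20^10≡8, 20^11≡22, 20^12≡3, 20^13≡14, 20^14≡4, 20^15≡11, 20^16≡13, 20^17≡7, 20^18≡2, 20^19≡17, 20^20≡18, 20^21≡15, 20^22≡1. Already 20^22≡1, so the order is 22 < 23. No, the actual order is 22.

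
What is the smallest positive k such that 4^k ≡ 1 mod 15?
Powers of 4 mod 15: 4^1≡4, 4^2≡1. Order = 2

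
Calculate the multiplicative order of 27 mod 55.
Powers of 27 mod 55: 27^1≡27, 27^2≡14, 27^3≡48, 27^4≡31, 27^5≡12, 27^6≡49, 27^7≡3, 27^8≡26, 27^9≡42, 27^10≡34, 27^11≡38, 27^12≡36, 27^13≡37, 27^14≡9, 27^15≡23, 27^16≡16, 27^17≡47, 27^18≡4, 27^19≡53, 27^20≡1. ord_55(27) = 20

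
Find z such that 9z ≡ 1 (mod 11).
Since 11 is prime, by Fermat 9^(-1) ≡ 9^{9} ≡ 5 (mod 11). Verify: 9 × 5 = 45 ≡ 1 (mod 11)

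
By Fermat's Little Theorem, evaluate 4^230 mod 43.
By Fermat: 4^{42} ≡ 1 (mod 43). 230 ≡ 20 (mod 42). So 4^{230} ≡ 4^{20} ≡ 11 (mod 43)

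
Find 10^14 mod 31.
By repeated squaring mod 31: 10^{1}≡10, 10^{2}≡7, 10^{4}≡18, 10^{8}≡14. Then 10^{14} = 10^{8+4+2} ≡ 14 × 18 × 7 ≡ 28 mod 31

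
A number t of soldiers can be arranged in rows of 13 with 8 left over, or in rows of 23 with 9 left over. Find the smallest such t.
M = 13 × 23 = 299. M₁ = 23, y₁ ≡ 4 mod 13. M₂ = 13, y₂ ≡ 16 mod 23. t = 8×23×4 + 9×13×16 ≡ 216 mod 299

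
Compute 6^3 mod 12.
6^{3} = 216 ≡ 0 (mod 12)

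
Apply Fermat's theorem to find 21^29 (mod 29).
By Fermat: 21^{28} ≡ 1 (mod 29). So 21^{29} = 21^{28} · 21^{1} ≡ 21^{1} ≡ 21 (mod 29)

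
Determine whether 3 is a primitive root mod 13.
3^{3} ≡ 1 mod 13 and 3 < 12, so ord_13(3) = 3 ≠ 12 and 3 is not a primitive root.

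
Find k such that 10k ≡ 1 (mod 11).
Since 11 is prime, by Fermat 10^(-1) ≡ 10^{9} ≡ 10 (mod 11). Verify: 10 × 10 = 100 ≡ 1 (mod 11)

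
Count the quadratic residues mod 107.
The squaring map on Z_107* is 2-to-1, so there are (106)/2 = 53 QRs.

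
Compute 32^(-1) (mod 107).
Since 107 is prime, by Fermat 32^(-1) ≡ 32^{105} ≡ 97 (mod 107). Verify: 32 × 97 = 3104 ≡ 1 (mod 107)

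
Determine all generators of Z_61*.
There are φ(60) = 16 primitive roots mod 61: {2, 6, 7, 10, 17, 18, 26, 30, 31, 35, 43, 44, 51, 54, 55, 59}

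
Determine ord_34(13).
Powers of 13 mod 34: 13^1≡13, 13^2≡33, 13^3≡21, 13^4≡1. ord_34(13) = 4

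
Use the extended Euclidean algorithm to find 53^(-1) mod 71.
Extended GCD: 53(-4) + 71(3) = 1. So 53^(-1) ≡ -4 ≡ 67 mod 71. Verify: 53 × 67 = 3551 ≡ 1 mod 71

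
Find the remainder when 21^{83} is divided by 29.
By Fermat: 21^{28} ≡ 1 mod 29. 83 = 2×28 + 27. So 21^{83} ≡ 21^{27} ≡ 18 mod 29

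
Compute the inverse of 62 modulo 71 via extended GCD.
Extended GCD: 62(-8) + 71(7) = 1. So 62^(-1) ≡ -8 ≡ 63 mod 71. Verify: 62 × 63 = 3906 ≡ 1 mod 71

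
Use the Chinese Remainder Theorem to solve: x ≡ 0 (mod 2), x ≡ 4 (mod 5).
M = 2 × 5 = 10. M₁ = 5, y₁ ≡ 1 (mod 2). M₂ = 2, y₂ ≡ 3 (mod 5). x = 0×5×1 + 4×2×3 ≡ 4 (mod 10)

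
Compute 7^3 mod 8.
7^{3} = 343 ≡ 7 (mod 8)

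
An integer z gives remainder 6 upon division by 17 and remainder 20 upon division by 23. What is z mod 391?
M = 17 × 23 = 391. M₁ = 23, y₁ ≡ 3 mod 17. M₂ = 17, y₂ ≡ 19 mod 23. z = 6×23×3 + 20×17×19 ≡ 227 mod 391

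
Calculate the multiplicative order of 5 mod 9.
Powers of 5 mod 9: 5^1≡5, 5^2≡7, 5^3≡8, 5^4≡4, 5^5≡2, 5^6≡1. So the order of 5 is 6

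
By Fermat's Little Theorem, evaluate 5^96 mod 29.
By Fermat: 5^{28} ≡ 1 (mod 29). 96 = 3×28 + 12. So 5^{96} ≡ 5^{12} ≡ 7 (mod 29)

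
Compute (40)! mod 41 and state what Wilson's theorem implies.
(40)! mod 41 = 40. Since this equals -1 mod 41, Wilson confirms 41 is prime.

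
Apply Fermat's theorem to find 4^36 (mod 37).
By Fermat's Little Theorem, 4^{36} ≡ 1 (mod 37) since 37 is prime and gcd(4, 37) = 1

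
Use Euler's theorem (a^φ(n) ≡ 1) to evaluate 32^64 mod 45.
By Euler: 32^{24} ≡ 1 mod 45 since gcd(32, 45) = 1. 64 = 2×24 + 16. So 32^{64} ≡ 32^{16} ≡ 31 mod 45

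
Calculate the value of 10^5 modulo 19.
By repeated squaring mod 19: 10^{1}≡10, 10^{2}≡5, 10^{4}≡6. Then 10^{5} = 10^{4+1} ≡ 6 × 10 ≡ 3 mod 19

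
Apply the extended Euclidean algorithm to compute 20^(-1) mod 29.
Extended GCD: 20(-13) + 29(9) = 1. So 20^(-1) ≡ -13 ≡ 16 mod 29. Verify: 20 × 16 = 320 ≡ 1 mod 29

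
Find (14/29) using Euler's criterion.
(14/29) = 14^{14} mod 29 = -1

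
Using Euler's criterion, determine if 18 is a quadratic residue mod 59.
By Euler's criterion: 18^{29} ≡ 58 mod 59. Since this equals -1 (≡ 58), 18 is not a QR.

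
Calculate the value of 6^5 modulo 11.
By repeated squaring (mod 11): 6^{1}≡6, 6^{2}≡3, 6^{4}≡9. Then 6^{5} = 6^{4+1} ≡ 9 × 6 ≡ 10 (mod 11)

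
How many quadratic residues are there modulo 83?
For prime 83, there are (p-1)/2 = (83-1)/2 = 41 quadratic residues (excluding 0).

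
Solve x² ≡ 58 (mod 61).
The square roots of 58 mod 61 are 34 and 27. Verify: 34² = 1156 ≡ 58 (mod 61)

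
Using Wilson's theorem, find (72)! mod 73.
By Wilson's theorem, (72)! ≡ -1 ≡ 72 mod 73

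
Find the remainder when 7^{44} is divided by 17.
By Fermat: 7^{16} ≡ 1 mod 17. 44 = 2×16 + 12. So 7^{44} ≡ 7^{12} ≡ 13 mod 17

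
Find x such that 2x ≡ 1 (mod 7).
Since 7 is prime, by Fermat 2^(-1) ≡ 2^{5} ≡ 4 (mod 7). Verify: 2 × 4 = 8 ≡ 1 (mod 7)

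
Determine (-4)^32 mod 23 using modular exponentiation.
Using Fermat: (-4)^{22} ≡ 1 (mod 23). 32 ≡ 10 (mod 22). So (-4)^{32} ≡ (-4)^{10} ≡ 6 (mod 23)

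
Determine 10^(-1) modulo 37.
Since 37 is prime, by Fermat 10^(-1) ≡ 10^{35} ≡ 26 mod 37. Verify: 10 × 26 = 260 ≡ 1 mod 37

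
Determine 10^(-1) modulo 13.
Since 13 is prime, by Fermat 10^(-1) ≡ 10^{11} ≡ 4 mod 13. Verify: 10 × 4 = 40 ≡ 1 mod 13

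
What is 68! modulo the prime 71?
(70)! = (68)! × (69) × (70) ≡ -1 (mod 71). So (68)! ≡ -1 × [(70)(69)]^(-1) ≡ 35 (mod 71)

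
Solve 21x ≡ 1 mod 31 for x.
Since 31 is prime, by Fermat 21^(-1) ≡ 21^{29} ≡ 3 mod 31. Verify: 21 × 3 = 63 ≡ 1 mod 31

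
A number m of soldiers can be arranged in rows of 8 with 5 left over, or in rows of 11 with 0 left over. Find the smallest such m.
M = 8 × 11 = 88. M₁ = 11, y₁ ≡ 3 (mod 8). M₂ = 8, y₂ ≡ 7 (mod 11). m = 5×11×3 + 0×8×7 ≡ 77 (mod 88)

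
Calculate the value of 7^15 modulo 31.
By repeated squaring mod 31: 7^{1}≡7, 7^{2}≡18, 7^{4}≡14, 7^{8}≡10. Then 7^{15} = 7^{8+4+2+1} ≡ 10 × 14 × 18 × 7 ≡ 1 mod 31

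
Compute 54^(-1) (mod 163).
Since 163 is prime, by Fermat 54^(-1) ≡ 54^{161} ≡ 160 (mod 163). Verify: 54 × 160 = 8640 ≡ 1 (mod 163)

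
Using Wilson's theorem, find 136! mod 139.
(138)! = (136)! × (137) × (138) ≡ -1 (mod 139). So (136)! ≡ -1 × [(138)(137)]^(-1) ≡ 69 (mod 139)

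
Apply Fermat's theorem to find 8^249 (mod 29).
By Fermat: 8^{28} ≡ 1 (mod 29). 249 ≡ 25 (mod 28). So 8^{249} ≡ 8^{25} ≡ 26 (mod 29)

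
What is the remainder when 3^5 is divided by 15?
By repeated squaring mod 15: 3^{1}≡3, 3^{2}≡9, 3^{4}≡6. Then 3^{5} = 3^{4+1} ≡ 6 × 3 ≡ 3 mod 15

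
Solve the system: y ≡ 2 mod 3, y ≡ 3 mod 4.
M = 3 × 4 = 12. M₁ = 4, y₁ ≡ 1 mod 3. M₂ = 3, y₂ ≡ 3 mod 4. y = 2×4×1 + 3×3×3 ≡ 11 mod 12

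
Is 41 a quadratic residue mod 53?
By Euler's criterion: 41^{26} ≡ 52 (mod 53). Since this equals -1 (≡ 52), 41 is not a QR.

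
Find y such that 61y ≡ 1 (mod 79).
Since 79 is prime, by Fermat 61^(-1) ≡ 61^{77} ≡ 57 (mod 79). Verify: 61 × 57 = 3477 ≡ 1 (mod 79)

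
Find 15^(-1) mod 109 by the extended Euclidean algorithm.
Extended GCD: 15(-29) + 109(4) = 1. So 15^(-1) ≡ -29 ≡ 80 mod 109. Verify: 15 × 80 = 1200 ≡ 1 mod 109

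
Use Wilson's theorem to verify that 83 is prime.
(82)! mod 83 = 82. Since this equals -1 mod 83, Wilson confirms 83 is prime.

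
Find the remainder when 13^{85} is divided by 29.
By Fermat: 13^{28} ≡ 1 (mod 29). 85 = 3×28 + 1. So 13^{85} ≡ 13^{1} ≡ 13 (mod 29)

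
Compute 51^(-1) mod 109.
Since 109 is prime, by Fermat 51^(-1) ≡ 51^{107} ≡ 62 mod 109. Verify: 51 × 62 = 3162 ≡ 1 mod 109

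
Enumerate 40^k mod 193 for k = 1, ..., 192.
40^1, 40^2, ..., 40^{192} mod 193: [40, 56, 117, 48, 183, 179, 19, 181, 99, 100, 140, 3, 120, 168, 158, 144, 163, 151, 57, 157, 104, 107, 34, 9, 167, 118, 88, 46, 103, 67, 171, 85, 119, 128, 102, 27, 115, 161, 71, 138, 116, 8, 127, 62, 164, 191, 113, 81, 152, 97, 20, 28, 155, 24, 188, 186, 106, 187, 146, 50, 70, 98, 60, 84, 79, 72, 178, 172, 125, 175, 52, 150, 17, 101, 180, 59, 44, 23, 148, 130, 182, 139, 156, 64, 51, 110, 154, 177, 132, 69, 58, 4, 160, 31, 82, 192, 153, 137, 76, 145, 10, 14, 174, 12, 94, 93, 53, 190, 73, 25, 35, 49, 30, 42, 136, 36, 89, 86, 159, 184, 26, 75, 105, 147, 90, 126, 22, 108, 74, 65, 91, 166, 78, 32, 122, 55, 77, 185, 66, 131, 29, 2, 80, 112, 41, 96, 173, 165, 38, 169, 5, 7, 87, 6, 47, 143, 123, 95, 133, 109, 114, 121, 15, 21, 68, 18, 141, 43, 176, 92, 13, 134, 149, 170, 45, 63, 11, 54, 37, 129, 142, 83, 39, 16, 61, 124, 135, 189, 33, 162, 111, 1]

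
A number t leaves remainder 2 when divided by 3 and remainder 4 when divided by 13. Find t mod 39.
M = 3 × 13 = 39. M₁ = 13, y₁ ≡ 1 mod 3. M₂ = 3, y₂ ≡ 9 mod 13. t = 2×13×1 + 4×3×9 ≡ 17 mod 39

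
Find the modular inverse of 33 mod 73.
Since 73 is prime, by Fermat 33^(-1) ≡ 33^{71} ≡ 31 mod 73. Verify: 33 × 31 = 1023 ≡ 1 mod 73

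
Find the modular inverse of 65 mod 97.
Since 97 is prime, by Fermat 65^(-1) ≡ 65^{95} ≡ 3 (mod 97). Verify: 65 × 3 = 195 ≡ 1 (mod 97)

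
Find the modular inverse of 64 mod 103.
Since 103 is prime, by Fermat 64^(-1) ≡ 64^{101} ≡ 66 mod 103. Verify: 64 × 66 = 4224 ≡ 1 mod 103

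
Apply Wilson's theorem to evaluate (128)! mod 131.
(130)! = (128)! × (129) × (130) ≡ -1 (mod 131). So (128)! ≡ -1 × [(130)(129)]^(-1) ≡ 65 (mod 131)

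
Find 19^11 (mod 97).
By repeated squaring (mod 97): 19^{1}≡19, 19^{2}≡70, 19^{4}≡50, 19^{8}≡75. Then 19^{11} = 19^{8+2+1} ≡ 75 × 70 × 19 ≡ 34 (mod 97)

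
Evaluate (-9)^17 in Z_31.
By repeated squaring (mod 31): (-9)^{1}≡22, (-9)^{2}≡19, (-9)^{4}≡20, (-9)^{8}≡28, (-9)^{16}≡9. Then (-9)^{17} = (-9)^{16+1} ≡ 9 × 22 ≡ 12 (mod 31)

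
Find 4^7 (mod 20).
By repeated squaring (mod 20): 4^{1}≡4, 4^{2}≡16, 4^{4}≡16. Then 4^{7} = 4^{4+2+1} ≡ 16 × 16 × 4 ≡ 4 (mod 20)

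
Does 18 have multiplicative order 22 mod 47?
Powers of 18 mod 47: 18^1≡18, 18^2≡42, 18^3≡4, 18^4≡25, 18^5≡27, 18^6≡16, 18^7≡6, 18^8≡14, 18^9≡17, 18^10≡24, 18^11≡9, 18^12≡21, 18^13≡2, 18^14≡36, 18^15≡37, 18^16≡8, 18^17≡3, 18^18≡7, 18^19≡32, 18^20≡12, 18^21≡28, 18^22≡34, 18^23≡1. 18^22≡34≢1, so ord ≠ 22. No, the actual order is 23.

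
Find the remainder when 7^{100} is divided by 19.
By Fermat: 7^{18} ≡ 1 (mod 19). 100 = 5×18 + 10. So 7^{100} ≡ 7^{10} ≡ 7 (mod 19)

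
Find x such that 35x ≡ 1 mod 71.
Since 71 is prime, by Fermat 35^(-1) ≡ 35^{69} ≡ 69 mod 71. Verify: 35 × 69 = 2415 ≡ 1 mod 71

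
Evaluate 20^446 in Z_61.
Using Fermat: 20^{60} ≡ 1 mod 61. 446 ≡ 26 mod 60. So 20^{446} ≡ 20^{26} ≡ 20 mod 61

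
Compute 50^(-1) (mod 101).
Since 101 is prime, by Fermat 50^(-1) ≡ 50^{99} ≡ 99 (mod 101). Verify: 50 × 99 = 4950 ≡ 1 (mod 101)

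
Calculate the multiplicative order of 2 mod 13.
Powers of 2 mod 13: 2^1≡2, 2^2≡4, 2^3≡8, 2^4≡3, 2^5≡6, 2^6≡12, 2^7≡11, 2^8≡9, 2^9≡5, 2^10≡10, 2^11≡7, 2^12≡1. So the order of 2 is 12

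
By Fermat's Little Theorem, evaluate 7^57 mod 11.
By Fermat: 7^{10} ≡ 1 mod 11. 57 = 5×10 + 7. So 7^{57} ≡ 7^{7} ≡ 6 mod 11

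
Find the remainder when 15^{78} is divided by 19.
By Fermat: 15^{18} ≡ 1 mod 19. 78 = 4×18 + 6. So 15^{78} ≡ 15^{6} ≡ 11 mod 19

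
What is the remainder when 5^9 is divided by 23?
By repeated squaring mod 23: 5^{1}≡5, 5^{2}≡2, 5^{4}≡4, 5^{8}≡16. Then 5^{9} = 5^{8+1} ≡ 16 × 5 ≡ 11 mod 23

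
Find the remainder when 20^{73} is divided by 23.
By Fermat: 20^{22} ≡ 1 (mod 23). 73 = 3×22 + 7. So 20^{73} ≡ 20^{7} ≡ 21 (mod 23)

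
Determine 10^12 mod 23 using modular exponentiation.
By repeated squaring mod 23: 10^{1}≡10, 10^{2}≡8, 10^{4}≡18, 10^{8}≡2. Then 10^{12} = 10^{8+4} ≡ 2 × 18 ≡ 13 mod 23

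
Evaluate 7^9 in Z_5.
Using Fermat: 7^{4} ≡ 1 mod 5. 9 ≡ 1 mod 4. So 7^{9} ≡ 7^{1} ≡ 2 mod 5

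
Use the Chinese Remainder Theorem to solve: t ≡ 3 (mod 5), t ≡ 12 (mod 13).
M = 5 × 13 = 65. M₁ = 13, y₁ ≡ 2 (mod 5). M₂ = 5, y₂ ≡ 8 (mod 13). t = 3×13×2 + 12×5×8 ≡ 38 (mod 65)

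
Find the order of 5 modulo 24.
Powers of 5 mod 24: 5^1≡5, 5^2≡1. Order = 2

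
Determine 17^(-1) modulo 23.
Since 23 is prime, by Fermat 17^(-1) ≡ 17^{21} ≡ 19 (mod 23). Verify: 17 × 19 = 323 ≡ 1 (mod 23)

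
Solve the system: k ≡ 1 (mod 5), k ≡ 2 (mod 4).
M = 5 × 4 = 20. M₁ = 4, y₁ ≡ 4 (mod 5). M₂ = 5, y₂ ≡ 1 (mod 4). k = 1×4×4 + 2×5×1 ≡ 6 (mod 20)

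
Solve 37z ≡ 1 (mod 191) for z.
Since 191 is prime, by Fermat 37^(-1) ≡ 37^{189} ≡ 31 (mod 191). Verify: 37 × 31 = 1147 ≡ 1 (mod 191)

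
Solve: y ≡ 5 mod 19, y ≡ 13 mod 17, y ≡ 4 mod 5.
M = 19 × 17 × 5 = 1615. M₁ = 85, y₁ ≡ 17 mod 19. M₂ = 95, y₂ ≡ 12 mod 17. M₃ = 323, y₃ ≡ 2 mod 5. y = 5×85×17 + 13×95×12 + 4×323×2 ≡ 404 mod 1615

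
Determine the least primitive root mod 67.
g = 2. Powers: [2, 4, 8, 16, 32, 64, 61, ...] generates all 66 non-zero residues.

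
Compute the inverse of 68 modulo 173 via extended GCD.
Extended GCD: 68(28) + 173(-11) = 1. So 68^(-1) ≡ 28 (mod 173). Verify: 68 × 28 = 1904 ≡ 1 (mod 173)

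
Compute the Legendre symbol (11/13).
(11/13) = 11^{6} mod 13 = -1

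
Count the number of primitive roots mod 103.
Number of primitive roots mod 103 = φ(p-1) = φ(102) = 32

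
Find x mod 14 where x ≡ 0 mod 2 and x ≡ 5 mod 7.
M = 2 × 7 = 14. M₁ = 7, y₁ ≡ 1 mod 2. M₂ = 2, y₂ ≡ 4 mod 7. x = 0×7×1 + 5×2×4 ≡ 12 mod 14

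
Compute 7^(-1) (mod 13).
Since 13 is prime, by Fermat 7^(-1) ≡ 7^{11} ≡ 2 (mod 13). Verify: 7 × 2 = 14 ≡ 1 (mod 13)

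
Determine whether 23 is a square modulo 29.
By Euler's criterion: 23^{14} ≡ 1 mod 29. Since this equals 1, 23 is a QR.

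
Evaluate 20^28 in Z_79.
By repeated squaring (mod 79): 20^{1}≡20, 20^{2}≡5, 20^{4}≡25, 20^{8}≡72, 20^{16}≡49. Then 20^{28} = 20^{16+8+4} ≡ 49 × 72 × 25 ≡ 36 (mod 79)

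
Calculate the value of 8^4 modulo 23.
8^{4} = 4096 ≡ 2 mod 23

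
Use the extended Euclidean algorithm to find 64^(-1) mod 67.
Extended GCD: 64(22) + 67(-21) = 1. So 64^(-1) ≡ 22 (mod 67). Verify: 64 × 22 = 1408 ≡ 1 (mod 67)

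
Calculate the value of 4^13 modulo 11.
Using Fermat: 4^{10} ≡ 1 (mod 11). 13 ≡ 3 (mod 10). So 4^{13} ≡ 4^{3} ≡ 9 (mod 11)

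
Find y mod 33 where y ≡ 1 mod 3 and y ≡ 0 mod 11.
M = 3 × 11 = 33. M₁ = 11, y₁ ≡ 2 mod 3. M₂ = 3, y₂ ≡ 4 mod 11. y = 1×11×2 + 0×3×4 ≡ 22 mod 33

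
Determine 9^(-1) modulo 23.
Since 23 is prime, by Fermat 9^(-1) ≡ 9^{21} ≡ 18 mod 23. Verify: 9 × 18 = 162 ≡ 1 mod 23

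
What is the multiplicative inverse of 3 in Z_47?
Since 47 is prime, by Fermat 3^(-1) ≡ 3^{45} ≡ 16 mod 47. Verify: 3 × 16 = 48 ≡ 1 mod 47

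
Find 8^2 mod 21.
8^{2} = 64 ≡ 1 mod 21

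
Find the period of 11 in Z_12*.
Powers of 11 mod 12: 11^1≡11, 11^2≡1. So the order of 11 is 2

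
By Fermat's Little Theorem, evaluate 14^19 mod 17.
By Fermat: 14^{16} ≡ 1 mod 17. So 14^{19} = 14^{16} · 14^{3} ≡ 14^{3} ≡ 7 mod 17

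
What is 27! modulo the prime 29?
(28)! = (27)! × (28) ≡ -1 mod 29. So (27)! ≡ -1 × (28)^(-1) ≡ (-1)×(-1) = 1 mod 29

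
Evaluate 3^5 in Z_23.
By repeated squaring (mod 23): 3^{1}≡3, 3^{2}≡9, 3^{4}≡12. Then 3^{5} = 3^{4+1} ≡ 12 × 3 ≡ 13 (mod 23)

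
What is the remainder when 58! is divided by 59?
By Wilson's theorem, (58)! ≡ -1 ≡ 58 mod 59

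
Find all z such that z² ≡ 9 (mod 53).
The square roots of 9 mod 53 are 50 and 3. Verify: 50² = 2500 ≡ 9 (mod 53)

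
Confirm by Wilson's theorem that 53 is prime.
(52)! mod 53 = 52. Since this equals -1 mod 53, Wilson confirms 53 is prime.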